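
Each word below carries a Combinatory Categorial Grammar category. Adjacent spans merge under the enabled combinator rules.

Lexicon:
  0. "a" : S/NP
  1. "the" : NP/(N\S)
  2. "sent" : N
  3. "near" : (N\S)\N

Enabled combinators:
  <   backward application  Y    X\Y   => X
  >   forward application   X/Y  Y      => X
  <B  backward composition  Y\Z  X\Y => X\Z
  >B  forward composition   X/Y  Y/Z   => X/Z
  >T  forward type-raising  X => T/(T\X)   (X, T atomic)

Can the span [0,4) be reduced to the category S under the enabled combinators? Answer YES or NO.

YES

[0,4] S   >
  [0,1] "a" : S/NP
  [1,4] NP   >
    [1,2] "the" : NP/(N\S)
    [2,4] N\S   <
      [2,3] "sent" : N
      [3,4] "near" : (N\S)\N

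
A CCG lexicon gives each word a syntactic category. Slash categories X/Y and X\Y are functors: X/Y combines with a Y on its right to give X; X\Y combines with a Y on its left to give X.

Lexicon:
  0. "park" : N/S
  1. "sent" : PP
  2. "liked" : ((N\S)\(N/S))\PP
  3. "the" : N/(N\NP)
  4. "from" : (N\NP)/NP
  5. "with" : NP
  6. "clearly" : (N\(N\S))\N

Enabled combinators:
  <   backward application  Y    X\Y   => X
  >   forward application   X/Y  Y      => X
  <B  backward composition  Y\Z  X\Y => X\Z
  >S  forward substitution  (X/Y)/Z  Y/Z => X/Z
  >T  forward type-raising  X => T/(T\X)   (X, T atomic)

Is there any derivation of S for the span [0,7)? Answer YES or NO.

NO

N/S PP ((N\S)\(N/S))\PP N/(N\NP) (N\NP)/NP NP (N\(N\S))\N
CKY chart[0,7] = {N, N/(N\N), NP/(NP\N), PP/(PP\N), S/(S\N)}; S ∉ chart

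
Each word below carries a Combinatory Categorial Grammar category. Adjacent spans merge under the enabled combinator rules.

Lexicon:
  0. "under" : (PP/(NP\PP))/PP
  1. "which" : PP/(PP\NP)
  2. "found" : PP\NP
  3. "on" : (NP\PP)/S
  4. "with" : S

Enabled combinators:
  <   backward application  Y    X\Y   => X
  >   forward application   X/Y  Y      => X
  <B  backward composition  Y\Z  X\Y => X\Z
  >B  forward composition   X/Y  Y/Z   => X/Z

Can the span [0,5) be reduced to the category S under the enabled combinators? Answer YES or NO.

(PP/(NP\PP))/PP PP/(PP\NP) PP\NP (NP\PP)/S S
CKY chart[0,5] = {PP}; S ∉ chart

NO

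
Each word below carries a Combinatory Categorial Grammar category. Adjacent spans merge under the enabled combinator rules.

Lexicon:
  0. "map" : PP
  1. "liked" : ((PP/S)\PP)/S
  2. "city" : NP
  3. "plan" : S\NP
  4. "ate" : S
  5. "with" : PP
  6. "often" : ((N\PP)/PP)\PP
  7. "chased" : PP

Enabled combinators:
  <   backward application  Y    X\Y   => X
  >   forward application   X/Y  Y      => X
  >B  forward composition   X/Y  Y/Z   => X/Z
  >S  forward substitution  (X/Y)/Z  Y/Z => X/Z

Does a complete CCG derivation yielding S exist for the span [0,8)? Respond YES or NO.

NO

PP ((PP/S)\PP)/S NP S\NP S PP ((N\PP)/PP)\PP PP
CKY chart[0,8] = {N}; S ∉ chart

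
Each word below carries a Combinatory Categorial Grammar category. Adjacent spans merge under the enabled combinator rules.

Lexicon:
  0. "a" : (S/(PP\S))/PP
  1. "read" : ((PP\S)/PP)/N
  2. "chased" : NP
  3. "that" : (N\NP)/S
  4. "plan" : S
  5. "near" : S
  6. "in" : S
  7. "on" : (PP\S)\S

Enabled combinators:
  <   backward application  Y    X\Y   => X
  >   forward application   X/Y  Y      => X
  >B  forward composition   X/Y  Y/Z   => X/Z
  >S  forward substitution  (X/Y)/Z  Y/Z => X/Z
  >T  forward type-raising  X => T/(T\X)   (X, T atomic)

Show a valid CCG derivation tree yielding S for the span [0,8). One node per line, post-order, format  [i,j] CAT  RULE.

[0,8] S   >
  [0,5] S/PP   >S
    [0,1] "a" : (S/(PP\S))/PP
    [1,5] (PP\S)/PP   >
      [1,2] "read" : ((PP\S)/PP)/N
      [2,5] N   >
        [2,3] N/(N\NP)   >T
          [2,3] "chased" : NP
        [3,5] N\NP   >
          [3,4] "that" : (N\NP)/S
          [4,5] "plan" : S
  [5,8] PP   >
    [5,6] PP/(PP\S)   >T
      [5,6] "near" : S
    [6,8] PP\S   <
      [6,7] "in" : S
      [7,8] "on" : (PP\S)\S

[0,1] (S/(PP\S))/PP  lex  "a"
[1,2] ((PP\S)/PP)/N  lex  "read"
[2,3] NP  lex  "chased"
[2,3] N/(N\NP)  >T
[3,4] (N\NP)/S  lex  "that"
[4,5] S  lex  "plan"
[3,5] N\NP  >  k=4
[2,5] N  >  k=3
[1,5] (PP\S)/PP  >  k=2
[0,5] S/PP  >S  k=1
[5,6] S  lex  "near"
[5,6] PP/(PP\S)  >T
[6,7] S  lex  "in"
[7,8] (PP\S)\S  lex  "on"
[6,8] PP\S  <  k=7
[5,8] PP  >  k=6
[0,8] S  >  k=5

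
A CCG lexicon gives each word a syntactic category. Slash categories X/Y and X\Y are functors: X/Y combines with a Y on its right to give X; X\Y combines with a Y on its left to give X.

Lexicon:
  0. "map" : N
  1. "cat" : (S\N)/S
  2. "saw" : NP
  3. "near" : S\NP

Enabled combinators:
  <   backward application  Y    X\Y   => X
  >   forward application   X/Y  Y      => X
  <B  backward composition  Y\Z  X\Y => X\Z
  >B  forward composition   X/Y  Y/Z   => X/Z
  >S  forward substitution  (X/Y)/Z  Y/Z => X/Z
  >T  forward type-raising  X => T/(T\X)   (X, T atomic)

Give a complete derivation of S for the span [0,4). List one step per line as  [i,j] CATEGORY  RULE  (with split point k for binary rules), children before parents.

[0,4] S   <
  [0,1] "map" : N
  [1,4] S\N   >
    [1,2] "cat" : (S\N)/S
    [2,4] S   >
      [2,3] S/(S\NP)   >T
        [2,3] "saw" : NP
      [3,4] "near" : S\NP

[0,1] N  lex  "map"
[1,2] (S\N)/S  lex  "cat"
[2,3] NP  lex  "saw"
[2,3] S/(S\NP)  >T
[3,4] S\NP  lex  "near"
[2,4] S  >  k=3
[1,4] S\N  >  k=2
[0,4] S  <  k=1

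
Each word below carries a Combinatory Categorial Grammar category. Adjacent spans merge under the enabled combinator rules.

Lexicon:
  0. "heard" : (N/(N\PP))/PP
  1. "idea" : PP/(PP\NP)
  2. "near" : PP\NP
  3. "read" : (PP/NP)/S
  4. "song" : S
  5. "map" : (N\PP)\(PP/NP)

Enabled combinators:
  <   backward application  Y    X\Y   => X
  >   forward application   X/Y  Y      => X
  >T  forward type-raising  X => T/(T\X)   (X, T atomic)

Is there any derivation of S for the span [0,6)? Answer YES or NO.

(N/(N\PP))/PP PP/(PP\NP) PP\NP (PP/NP)/S S (N\PP)\(PP/NP)
CKY chart[0,6] = {N, N/(N\N), NP/(NP\N), PP/(PP\N), S/(S\N)}; S ∉ chart

NO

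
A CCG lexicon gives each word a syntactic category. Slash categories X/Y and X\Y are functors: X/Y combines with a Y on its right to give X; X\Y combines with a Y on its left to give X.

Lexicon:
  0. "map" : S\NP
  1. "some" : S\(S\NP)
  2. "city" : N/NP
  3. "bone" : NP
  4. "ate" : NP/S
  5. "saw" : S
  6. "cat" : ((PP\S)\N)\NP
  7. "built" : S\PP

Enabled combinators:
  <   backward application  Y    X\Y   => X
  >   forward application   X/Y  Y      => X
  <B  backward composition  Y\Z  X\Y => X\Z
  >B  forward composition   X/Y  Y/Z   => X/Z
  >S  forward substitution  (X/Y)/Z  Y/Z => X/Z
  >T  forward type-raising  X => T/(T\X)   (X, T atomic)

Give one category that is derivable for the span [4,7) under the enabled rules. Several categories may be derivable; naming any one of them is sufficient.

[0,8] S   <
  [0,7] PP   <
    [0,2] S   <
      [0,1] "map" : S\NP
      [1,2] "some" : S\(S\NP)
    [2,7] PP\S   <
      [2,4] N   >
        [2,3] "city" : N/NP
        [3,4] "bone" : NP
      [4,7] (PP\S)\N   <
        [4,6] NP   >
          [4,5] "ate" : NP/S
          [5,6] "saw" : S
        [6,7] "cat" : ((PP\S)\N)\NP
  [7,8] "built" : S\PP

(PP\S)\N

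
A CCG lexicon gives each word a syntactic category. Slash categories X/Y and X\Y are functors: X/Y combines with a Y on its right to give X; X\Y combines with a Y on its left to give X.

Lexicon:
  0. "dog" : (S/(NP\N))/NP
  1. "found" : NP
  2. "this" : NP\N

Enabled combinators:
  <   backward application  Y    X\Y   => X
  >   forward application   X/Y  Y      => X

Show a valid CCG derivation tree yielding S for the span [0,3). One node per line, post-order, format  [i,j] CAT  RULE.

[0,3] S   >
  [0,2] S/(NP\N)   >
    [0,1] "dog" : (S/(NP\N))/NP
    [1,2] "found" : NP
  [2,3] "this" : NP\N

[0,1] (S/(NP\N))/NP  lex  "dog"
[1,2] NP  lex  "found"
[0,2] S/(NP\N)  >  k=1
[2,3] NP\N  lex  "this"
[0,3] S  >  k=2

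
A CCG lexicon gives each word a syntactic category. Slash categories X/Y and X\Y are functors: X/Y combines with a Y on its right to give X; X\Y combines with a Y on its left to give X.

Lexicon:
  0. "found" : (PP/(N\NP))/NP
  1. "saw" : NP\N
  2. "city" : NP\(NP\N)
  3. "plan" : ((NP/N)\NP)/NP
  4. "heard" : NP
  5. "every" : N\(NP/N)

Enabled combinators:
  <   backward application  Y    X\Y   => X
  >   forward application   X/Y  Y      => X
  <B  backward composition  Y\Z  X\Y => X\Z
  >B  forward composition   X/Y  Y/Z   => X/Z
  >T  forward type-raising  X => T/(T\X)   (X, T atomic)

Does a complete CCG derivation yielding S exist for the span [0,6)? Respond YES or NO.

(PP/(N\NP))/NP NP\N NP\(NP\N) ((NP/N)\NP)/NP NP N\(NP/N)
CKY chart[0,6] = {(PP/(N\NP))/(NP\N), N/(N\PP), NP/(NP\PP), PP, PP/(PP\PP), S/(S\PP)}; S ∉ chart

NO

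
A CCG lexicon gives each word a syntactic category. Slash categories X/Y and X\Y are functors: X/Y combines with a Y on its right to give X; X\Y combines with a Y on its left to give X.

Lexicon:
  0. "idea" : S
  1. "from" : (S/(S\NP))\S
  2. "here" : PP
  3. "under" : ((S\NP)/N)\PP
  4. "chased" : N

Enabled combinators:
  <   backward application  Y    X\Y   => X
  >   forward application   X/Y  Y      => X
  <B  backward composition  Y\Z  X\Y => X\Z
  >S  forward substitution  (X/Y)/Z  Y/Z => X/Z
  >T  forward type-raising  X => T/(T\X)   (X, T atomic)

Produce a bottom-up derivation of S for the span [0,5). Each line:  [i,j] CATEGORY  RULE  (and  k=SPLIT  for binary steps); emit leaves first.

[0,1] S  lex  "idea"
[1,2] (S/(S\NP))\S  lex  "from"
[0,2] S/(S\NP)  <  k=1
[2,3] PP  lex  "here"
[3,4] ((S\NP)/N)\PP  lex  "under"
[2,4] (S\NP)/N  <  k=3
[4,5] N  lex  "chased"
[2,5] S\NP  >  k=4
[0,5] S  >  k=2

[0,5] S   >
  [0,2] S/(S\NP)   <
    [0,1] "idea" : S
    [1,2] "from" : (S/(S\NP))\S
  [2,5] S\NP   >
    [2,4] (S\NP)/N   <
      [2,3] "here" : PP
      [3,4] "under" : ((S\NP)/N)\PP
    [4,5] "chased" : N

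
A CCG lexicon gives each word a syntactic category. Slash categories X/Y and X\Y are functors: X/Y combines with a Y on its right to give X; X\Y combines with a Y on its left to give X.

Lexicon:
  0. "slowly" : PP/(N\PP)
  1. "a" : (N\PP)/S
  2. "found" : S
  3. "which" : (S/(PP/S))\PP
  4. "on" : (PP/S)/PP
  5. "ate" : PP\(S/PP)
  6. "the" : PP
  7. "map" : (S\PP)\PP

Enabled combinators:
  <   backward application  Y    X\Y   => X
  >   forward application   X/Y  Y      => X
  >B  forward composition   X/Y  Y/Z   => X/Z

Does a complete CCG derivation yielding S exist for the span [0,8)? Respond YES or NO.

YES

[0,8] S   <
  [0,6] PP   <
    [0,5] S/PP   >B
      [0,4] S/(PP/S)   <
        [0,3] PP   >
          [0,1] "slowly" : PP/(N\PP)
          [1,3] N\PP   >
            [1,2] "a" : (N\PP)/S
            [2,3] "found" : S
        [3,4] "which" : (S/(PP/S))\PP
      [4,5] "on" : (PP/S)/PP
    [5,6] "ate" : PP\(S/PP)
  [6,8] S\PP   <
    [6,7] "the" : PP
    [7,8] "map" : (S\PP)\PP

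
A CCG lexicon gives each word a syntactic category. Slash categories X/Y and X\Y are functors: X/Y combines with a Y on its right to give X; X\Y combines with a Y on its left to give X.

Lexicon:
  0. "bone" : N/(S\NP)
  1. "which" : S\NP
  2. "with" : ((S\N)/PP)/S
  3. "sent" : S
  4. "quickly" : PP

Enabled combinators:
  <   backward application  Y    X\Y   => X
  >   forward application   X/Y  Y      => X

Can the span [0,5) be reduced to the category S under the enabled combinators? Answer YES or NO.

YES

[0,5] S   <
  [0,2] N   >
    [0,1] "bone" : N/(S\NP)
    [1,2] "which" : S\NP
  [2,5] S\N   >
    [2,4] (S\N)/PP   >
      [2,3] "with" : ((S\N)/PP)/S
      [3,4] "sent" : S
    [4,5] "quickly" : PP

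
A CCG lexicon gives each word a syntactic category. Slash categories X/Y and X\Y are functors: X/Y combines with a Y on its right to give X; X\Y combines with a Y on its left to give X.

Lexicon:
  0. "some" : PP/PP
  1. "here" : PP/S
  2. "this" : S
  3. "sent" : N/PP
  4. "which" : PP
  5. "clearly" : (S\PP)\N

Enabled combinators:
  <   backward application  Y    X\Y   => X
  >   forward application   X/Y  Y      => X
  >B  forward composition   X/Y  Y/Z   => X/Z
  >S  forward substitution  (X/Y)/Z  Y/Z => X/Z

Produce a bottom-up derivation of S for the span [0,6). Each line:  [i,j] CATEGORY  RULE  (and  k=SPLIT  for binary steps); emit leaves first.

[0,1] PP/PP  lex  "some"
[1,2] PP/S  lex  "here"
[0,2] PP/S  >B  k=1
[2,3] S  lex  "this"
[0,3] PP  >  k=2
[3,4] N/PP  lex  "sent"
[4,5] PP  lex  "which"
[3,5] N  >  k=4
[5,6] (S\PP)\N  lex  "clearly"
[3,6] S\PP  <  k=5
[0,6] S  <  k=3

[0,6] S   <
  [0,3] PP   >
    [0,2] PP/S   >B
      [0,1] "some" : PP/PP
      [1,2] "here" : PP/S
    [2,3] "this" : S
  [3,6] S\PP   <
    [3,5] N   >
      [3,4] "sent" : N/PP
      [4,5] "which" : PP
    [5,6] "clearly" : (S\PP)\N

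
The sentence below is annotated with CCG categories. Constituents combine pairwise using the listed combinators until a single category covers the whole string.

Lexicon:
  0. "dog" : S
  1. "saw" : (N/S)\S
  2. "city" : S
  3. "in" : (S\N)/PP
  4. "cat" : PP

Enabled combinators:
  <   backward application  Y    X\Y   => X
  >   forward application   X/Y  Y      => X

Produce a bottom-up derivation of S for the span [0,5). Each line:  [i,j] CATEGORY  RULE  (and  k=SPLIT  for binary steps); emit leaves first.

[0,5] S   <
  [0,3] N   >
    [0,2] N/S   <
      [0,1] "dog" : S
      [1,2] "saw" : (N/S)\S
    [2,3] "city" : S
  [3,5] S\N   >
    [3,4] "in" : (S\N)/PP
    [4,5] "cat" : PP

[0,1] S  lex  "dog"
[1,2] (N/S)\S  lex  "saw"
[0,2] N/S  <  k=1
[2,3] S  lex  "city"
[0,3] N  >  k=2
[3,4] (S\N)/PP  lex  "in"
[4,5] PP  lex  "cat"
[3,5] S\N  >  k=4
[0,5] S  <  k=3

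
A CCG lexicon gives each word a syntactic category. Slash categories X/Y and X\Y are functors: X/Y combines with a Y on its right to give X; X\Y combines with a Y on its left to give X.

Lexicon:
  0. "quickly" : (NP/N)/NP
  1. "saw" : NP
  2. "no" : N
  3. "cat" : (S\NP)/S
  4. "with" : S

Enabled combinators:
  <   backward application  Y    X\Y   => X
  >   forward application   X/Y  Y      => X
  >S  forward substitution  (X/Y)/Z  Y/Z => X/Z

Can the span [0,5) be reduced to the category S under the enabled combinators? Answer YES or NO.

YES

[0,5] S   <
  [0,3] NP   >
    [0,2] NP/N   >
      [0,1] "quickly" : (NP/N)/NP
      [1,2] "saw" : NP
    [2,3] "no" : N
  [3,5] S\NP   >
    [3,4] "cat" : (S\NP)/S
    [4,5] "with" : S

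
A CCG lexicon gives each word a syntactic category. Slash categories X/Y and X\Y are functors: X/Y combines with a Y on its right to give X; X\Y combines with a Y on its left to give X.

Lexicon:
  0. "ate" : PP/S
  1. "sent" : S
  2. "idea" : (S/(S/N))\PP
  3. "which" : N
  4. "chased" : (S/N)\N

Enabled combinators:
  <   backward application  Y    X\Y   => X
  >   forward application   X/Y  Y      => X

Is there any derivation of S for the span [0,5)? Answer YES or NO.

YES

[0,5] S   >
  [0,3] S/(S/N)   <
    [0,2] PP   >
      [0,1] "ate" : PP/S
      [1,2] "sent" : S
    [2,3] "idea" : (S/(S/N))\PP
  [3,5] S/N   <
    [3,4] "which" : N
    [4,5] "chased" : (S/N)\N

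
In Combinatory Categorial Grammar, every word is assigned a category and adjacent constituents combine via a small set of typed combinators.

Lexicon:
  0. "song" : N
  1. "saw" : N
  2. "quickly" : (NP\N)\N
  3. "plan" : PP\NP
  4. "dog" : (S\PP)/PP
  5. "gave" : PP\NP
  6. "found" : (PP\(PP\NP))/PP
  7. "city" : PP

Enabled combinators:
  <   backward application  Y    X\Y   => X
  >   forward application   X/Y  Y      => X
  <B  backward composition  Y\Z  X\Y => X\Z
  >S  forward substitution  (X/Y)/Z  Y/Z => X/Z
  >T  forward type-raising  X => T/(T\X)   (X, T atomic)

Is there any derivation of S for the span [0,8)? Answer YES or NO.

[0,8] S   <
  [0,4] PP   <
    [0,1] "song" : N
    [1,4] PP\N   <B
      [1,3] NP\N   <
        [1,2] "saw" : N
        [2,3] "quickly" : (NP\N)\N
      [3,4] "plan" : PP\NP
  [4,8] S\PP   >
    [4,5] "dog" : (S\PP)/PP
    [5,8] PP   <
      [5,6] "gave" : PP\NP
      [6,8] PP\(PP\NP)   >
        [6,7] "found" : (PP\(PP\NP))/PP
        [7,8] "city" : PP

YES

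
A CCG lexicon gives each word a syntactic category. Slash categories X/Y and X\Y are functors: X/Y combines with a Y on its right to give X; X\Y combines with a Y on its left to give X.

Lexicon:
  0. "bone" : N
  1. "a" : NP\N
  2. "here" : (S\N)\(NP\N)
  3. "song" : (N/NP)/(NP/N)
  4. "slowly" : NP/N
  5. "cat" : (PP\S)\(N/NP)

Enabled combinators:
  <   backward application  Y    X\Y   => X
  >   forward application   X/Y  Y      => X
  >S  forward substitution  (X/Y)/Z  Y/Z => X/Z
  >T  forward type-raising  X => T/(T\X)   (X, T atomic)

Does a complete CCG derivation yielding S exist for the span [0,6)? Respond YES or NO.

N NP\N (S\N)\(NP\N) (N/NP)/(NP/N) NP/N (PP\S)\(N/NP)
CKY chart[0,6] = {N/(N\PP), NP/(NP\PP), PP, PP/(PP\PP), S/(S\PP)}; S ∉ chart

NO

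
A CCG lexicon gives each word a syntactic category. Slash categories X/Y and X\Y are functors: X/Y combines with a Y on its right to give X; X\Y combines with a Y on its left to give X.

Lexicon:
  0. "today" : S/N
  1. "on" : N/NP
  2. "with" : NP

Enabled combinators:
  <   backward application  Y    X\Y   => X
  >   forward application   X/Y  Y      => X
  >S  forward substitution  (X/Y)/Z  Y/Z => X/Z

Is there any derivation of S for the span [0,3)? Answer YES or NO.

[0,3] S   >
  [0,1] "today" : S/N
  [1,3] N   >
    [1,2] "on" : N/NP
    [2,3] "with" : NP

YES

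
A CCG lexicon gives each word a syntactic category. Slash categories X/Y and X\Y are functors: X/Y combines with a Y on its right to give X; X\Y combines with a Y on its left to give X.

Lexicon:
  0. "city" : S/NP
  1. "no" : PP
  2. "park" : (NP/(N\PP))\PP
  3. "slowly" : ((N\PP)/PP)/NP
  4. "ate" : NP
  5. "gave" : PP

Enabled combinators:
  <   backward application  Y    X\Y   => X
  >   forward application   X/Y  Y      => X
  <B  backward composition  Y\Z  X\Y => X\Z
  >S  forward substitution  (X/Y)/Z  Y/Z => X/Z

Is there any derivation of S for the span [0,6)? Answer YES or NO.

[0,6] S   >
  [0,1] "city" : S/NP
  [1,6] NP   >
    [1,3] NP/(N\PP)   <
      [1,2] "no" : PP
      [2,3] "park" : (NP/(N\PP))\PP
    [3,6] N\PP   >
      [3,5] (N\PP)/PP   >
        [3,4] "slowly" : ((N\PP)/PP)/NP
        [4,5] "ate" : NP
      [5,6] "gave" : PP

YES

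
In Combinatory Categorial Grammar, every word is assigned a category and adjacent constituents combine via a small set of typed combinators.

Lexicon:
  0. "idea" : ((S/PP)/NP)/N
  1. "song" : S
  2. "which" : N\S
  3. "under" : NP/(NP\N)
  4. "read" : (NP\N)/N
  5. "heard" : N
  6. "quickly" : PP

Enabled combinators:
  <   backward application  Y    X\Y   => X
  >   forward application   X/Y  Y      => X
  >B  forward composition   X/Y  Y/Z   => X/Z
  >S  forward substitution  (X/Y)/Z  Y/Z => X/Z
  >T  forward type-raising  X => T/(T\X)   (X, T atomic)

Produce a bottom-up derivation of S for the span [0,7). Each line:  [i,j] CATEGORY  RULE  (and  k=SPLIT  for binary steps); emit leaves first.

[0,1] ((S/PP)/NP)/N  lex  "idea"
[1,2] S  lex  "song"
[2,3] N\S  lex  "which"
[1,3] N  <  k=2
[0,3] (S/PP)/NP  >  k=1
[3,4] NP/(NP\N)  lex  "under"
[4,5] (NP\N)/N  lex  "read"
[5,6] N  lex  "heard"
[4,6] NP\N  >  k=5
[3,6] NP  >  k=4
[0,6] S/PP  >  k=3
[6,7] PP  lex  "quickly"
[0,7] S  >  k=6

[0,7] S   >
  [0,6] S/PP   >
    [0,3] (S/PP)/NP   >
      [0,1] "idea" : ((S/PP)/NP)/N
      [1,3] N   <
        [1,2] "song" : S
        [2,3] "which" : N\S
    [3,6] NP   >
      [3,4] "under" : NP/(NP\N)
      [4,6] NP\N   >
        [4,5] "read" : (NP\N)/N
        [5,6] "heard" : N
  [6,7] "quickly" : PP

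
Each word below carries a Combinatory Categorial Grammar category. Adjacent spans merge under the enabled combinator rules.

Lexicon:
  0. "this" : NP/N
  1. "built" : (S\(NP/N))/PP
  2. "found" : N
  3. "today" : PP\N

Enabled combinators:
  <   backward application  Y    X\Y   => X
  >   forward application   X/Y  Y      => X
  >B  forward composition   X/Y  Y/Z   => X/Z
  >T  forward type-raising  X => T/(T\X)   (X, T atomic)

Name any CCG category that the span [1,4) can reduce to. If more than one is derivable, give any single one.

[0,4] S   <
  [0,1] "this" : NP/N
  [1,4] S\(NP/N)   >
    [1,2] "built" : (S\(NP/N))/PP
    [2,4] PP   >
      [2,3] PP/(PP\N)   >T
        [2,3] "found" : N
      [3,4] "today" : PP\N

S\(NP/N)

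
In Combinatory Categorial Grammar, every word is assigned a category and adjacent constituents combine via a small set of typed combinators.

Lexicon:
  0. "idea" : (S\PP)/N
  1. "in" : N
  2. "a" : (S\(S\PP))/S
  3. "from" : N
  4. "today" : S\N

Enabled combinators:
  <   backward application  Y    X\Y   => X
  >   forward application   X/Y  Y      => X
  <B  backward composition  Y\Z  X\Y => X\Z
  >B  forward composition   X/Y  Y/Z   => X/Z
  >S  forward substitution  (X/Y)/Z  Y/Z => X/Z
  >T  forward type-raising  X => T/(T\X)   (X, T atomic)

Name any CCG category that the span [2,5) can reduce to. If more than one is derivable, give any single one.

S\(S\PP)

[0,5] S   <
  [0,2] S\PP   >
    [0,1] "idea" : (S\PP)/N
    [1,2] "in" : N
  [2,5] S\(S\PP)   >
    [2,3] "a" : (S\(S\PP))/S
    [3,5] S   <
      [3,4] "from" : N
      [4,5] "today" : S\N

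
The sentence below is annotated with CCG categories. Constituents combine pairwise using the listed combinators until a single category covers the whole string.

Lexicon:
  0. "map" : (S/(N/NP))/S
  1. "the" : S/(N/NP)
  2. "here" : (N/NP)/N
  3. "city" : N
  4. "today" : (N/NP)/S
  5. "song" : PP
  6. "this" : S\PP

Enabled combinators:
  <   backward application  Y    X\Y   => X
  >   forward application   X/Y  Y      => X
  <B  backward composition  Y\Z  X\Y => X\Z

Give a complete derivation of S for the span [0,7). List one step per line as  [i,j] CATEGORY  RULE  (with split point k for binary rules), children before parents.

[0,7] S   >
  [0,4] S/(N/NP)   >
    [0,1] "map" : (S/(N/NP))/S
    [1,4] S   >
      [1,2] "the" : S/(N/NP)
      [2,4] N/NP   >
        [2,3] "here" : (N/NP)/N
        [3,4] "city" : N
  [4,7] N/NP   >
    [4,5] "today" : (N/NP)/S
    [5,7] S   <
      [5,6] "song" : PP
      [6,7] "this" : S\PP

[0,1] (S/(N/NP))/S  lex  "map"
[1,2] S/(N/NP)  lex  "the"
[2,3] (N/NP)/N  lex  "here"
[3,4] N  lex  "city"
[2,4] N/NP  >  k=3
[1,4] S  >  k=2
[0,4] S/(N/NP)  >  k=1
[4,5] (N/NP)/S  lex  "today"
[5,6] PP  lex  "song"
[6,7] S\PP  lex  "this"
[5,7] S  <  k=6
[4,7] N/NP  >  k=5
[0,7] S  >  k=4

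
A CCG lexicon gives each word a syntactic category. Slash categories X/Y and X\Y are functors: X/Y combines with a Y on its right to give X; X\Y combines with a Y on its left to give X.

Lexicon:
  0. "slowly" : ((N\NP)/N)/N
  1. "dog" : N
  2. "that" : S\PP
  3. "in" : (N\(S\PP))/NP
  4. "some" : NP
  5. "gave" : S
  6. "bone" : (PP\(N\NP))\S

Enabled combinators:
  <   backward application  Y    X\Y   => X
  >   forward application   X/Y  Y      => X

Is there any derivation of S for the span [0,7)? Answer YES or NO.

((N\NP)/N)/N N S\PP (N\(S\PP))/NP NP S (PP\(N\NP))\S
CKY chart[0,7] = {PP}; S ∉ chart

NO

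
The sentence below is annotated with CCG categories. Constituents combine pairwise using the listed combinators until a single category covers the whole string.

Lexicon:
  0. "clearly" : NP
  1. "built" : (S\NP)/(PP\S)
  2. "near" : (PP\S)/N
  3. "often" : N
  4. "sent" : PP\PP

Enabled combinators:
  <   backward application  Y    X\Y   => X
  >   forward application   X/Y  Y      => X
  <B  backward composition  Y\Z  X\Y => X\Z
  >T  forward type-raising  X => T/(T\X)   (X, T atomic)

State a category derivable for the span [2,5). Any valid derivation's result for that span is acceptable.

[0,5] S   >
  [0,1] S/(S\NP)   >T
    [0,1] "clearly" : NP
  [1,5] S\NP   >
    [1,2] "built" : (S\NP)/(PP\S)
    [2,5] PP\S   <B
      [2,4] PP\S   >
        [2,3] "near" : (PP\S)/N
        [3,4] "often" : N
      [4,5] "sent" : PP\PP

PP\S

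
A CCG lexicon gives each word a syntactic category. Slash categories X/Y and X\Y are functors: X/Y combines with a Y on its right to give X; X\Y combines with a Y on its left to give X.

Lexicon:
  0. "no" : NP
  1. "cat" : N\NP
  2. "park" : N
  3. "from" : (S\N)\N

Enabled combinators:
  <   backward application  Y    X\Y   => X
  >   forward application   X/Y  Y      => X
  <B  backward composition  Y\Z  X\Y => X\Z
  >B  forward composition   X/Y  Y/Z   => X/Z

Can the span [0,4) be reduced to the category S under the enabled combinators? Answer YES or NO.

YES

[0,4] S   <
  [0,1] "no" : NP
  [1,4] S\NP   <B
    [1,2] "cat" : N\NP
    [2,4] S\N   <
      [2,3] "park" : N
      [3,4] "from" : (S\N)\N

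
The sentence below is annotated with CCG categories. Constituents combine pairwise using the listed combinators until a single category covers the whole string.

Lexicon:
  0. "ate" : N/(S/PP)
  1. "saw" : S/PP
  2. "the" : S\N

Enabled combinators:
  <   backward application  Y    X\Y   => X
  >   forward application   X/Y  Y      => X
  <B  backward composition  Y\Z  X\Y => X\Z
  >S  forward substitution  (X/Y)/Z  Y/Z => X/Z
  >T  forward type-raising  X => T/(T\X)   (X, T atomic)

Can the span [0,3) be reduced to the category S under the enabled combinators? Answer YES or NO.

[0,3] S   <
  [0,2] N   >
    [0,1] "ate" : N/(S/PP)
    [1,2] "saw" : S/PP
  [2,3] "the" : S\N

YES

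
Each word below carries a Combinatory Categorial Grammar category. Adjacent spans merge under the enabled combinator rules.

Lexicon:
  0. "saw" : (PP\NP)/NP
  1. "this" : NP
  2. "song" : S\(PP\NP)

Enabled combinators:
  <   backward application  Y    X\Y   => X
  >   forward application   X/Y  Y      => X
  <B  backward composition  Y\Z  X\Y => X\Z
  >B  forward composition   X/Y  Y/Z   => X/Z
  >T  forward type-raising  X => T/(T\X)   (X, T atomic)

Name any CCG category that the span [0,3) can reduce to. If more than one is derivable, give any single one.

[0,3] S   <
  [0,2] PP\NP   >
    [0,1] "saw" : (PP\NP)/NP
    [1,2] "this" : NP
  [2,3] "song" : S\(PP\NP)

S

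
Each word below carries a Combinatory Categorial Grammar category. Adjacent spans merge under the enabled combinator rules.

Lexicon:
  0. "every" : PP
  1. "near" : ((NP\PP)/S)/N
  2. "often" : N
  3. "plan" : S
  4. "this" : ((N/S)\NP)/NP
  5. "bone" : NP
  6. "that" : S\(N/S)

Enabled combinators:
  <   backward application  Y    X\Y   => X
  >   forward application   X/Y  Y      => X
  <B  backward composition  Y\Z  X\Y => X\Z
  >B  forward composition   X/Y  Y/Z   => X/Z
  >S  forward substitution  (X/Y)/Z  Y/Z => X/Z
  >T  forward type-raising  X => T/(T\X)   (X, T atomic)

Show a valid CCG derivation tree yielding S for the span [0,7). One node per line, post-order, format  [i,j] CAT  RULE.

[0,1] PP  lex  "every"
[0,1] NP/(NP\PP)  >T
[1,2] ((NP\PP)/S)/N  lex  "near"
[2,3] N  lex  "often"
[1,3] (NP\PP)/S  >  k=2
[0,3] NP/S  >B  k=1
[3,4] S  lex  "plan"
[0,4] NP  >  k=3
[4,5] ((N/S)\NP)/NP  lex  "this"
[5,6] NP  lex  "bone"
[4,6] (N/S)\NP  >  k=5
[6,7] S\(N/S)  lex  "that"
[4,7] S\NP  <B  k=6
[0,7] S  <  k=4

[0,7] S   <
  [0,4] NP   >
    [0,3] NP/S   >B
      [0,1] NP/(NP\PP)   >T
        [0,1] "every" : PP
      [1,3] (NP\PP)/S   >
        [1,2] "near" : ((NP\PP)/S)/N
        [2,3] "often" : N
    [3,4] "plan" : S
  [4,7] S\NP   <B
    [4,6] (N/S)\NP   >
      [4,5] "this" : ((N/S)\NP)/NP
      [5,6] "bone" : NP
    [6,7] "that" : S\(N/S)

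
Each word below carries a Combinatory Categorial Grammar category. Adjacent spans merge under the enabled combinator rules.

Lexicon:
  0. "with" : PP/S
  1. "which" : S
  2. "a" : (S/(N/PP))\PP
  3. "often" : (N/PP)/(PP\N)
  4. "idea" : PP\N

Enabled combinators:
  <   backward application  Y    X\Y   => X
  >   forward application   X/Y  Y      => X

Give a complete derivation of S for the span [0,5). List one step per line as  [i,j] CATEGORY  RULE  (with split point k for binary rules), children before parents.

[0,1] PP/S  lex  "with"
[1,2] S  lex  "which"
[0,2] PP  >  k=1
[2,3] (S/(N/PP))\PP  lex  "a"
[0,3] S/(N/PP)  <  k=2
[3,4] (N/PP)/(PP\N)  lex  "often"
[4,5] PP\N  lex  "idea"
[3,5] N/PP  >  k=4
[0,5] S  >  k=3

[0,5] S   >
  [0,3] S/(N/PP)   <
    [0,2] PP   >
      [0,1] "with" : PP/S
      [1,2] "which" : S
    [2,3] "a" : (S/(N/PP))\PP
  [3,5] N/PP   >
    [3,4] "often" : (N/PP)/(PP\N)
    [4,5] "idea" : PP\N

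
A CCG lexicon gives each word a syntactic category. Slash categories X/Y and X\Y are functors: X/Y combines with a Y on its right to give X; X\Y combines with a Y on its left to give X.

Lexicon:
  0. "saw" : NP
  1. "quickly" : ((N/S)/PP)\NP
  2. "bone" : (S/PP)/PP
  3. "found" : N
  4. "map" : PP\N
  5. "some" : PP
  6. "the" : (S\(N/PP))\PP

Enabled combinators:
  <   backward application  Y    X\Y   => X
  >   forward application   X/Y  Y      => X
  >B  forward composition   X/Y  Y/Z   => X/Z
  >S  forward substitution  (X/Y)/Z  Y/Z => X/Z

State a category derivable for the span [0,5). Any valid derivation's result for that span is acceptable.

N/PP

[0,7] S   <
  [0,5] N/PP   >S
    [0,2] (N/S)/PP   <
      [0,1] "saw" : NP
      [1,2] "quickly" : ((N/S)/PP)\NP
    [2,5] S/PP   >
      [2,3] "bone" : (S/PP)/PP
      [3,5] PP   <
        [3,4] "found" : N
        [4,5] "map" : PP\N
  [5,7] S\(N/PP)   <
    [5,6] "some" : PP
    [6,7] "the" : (S\(N/PP))\PP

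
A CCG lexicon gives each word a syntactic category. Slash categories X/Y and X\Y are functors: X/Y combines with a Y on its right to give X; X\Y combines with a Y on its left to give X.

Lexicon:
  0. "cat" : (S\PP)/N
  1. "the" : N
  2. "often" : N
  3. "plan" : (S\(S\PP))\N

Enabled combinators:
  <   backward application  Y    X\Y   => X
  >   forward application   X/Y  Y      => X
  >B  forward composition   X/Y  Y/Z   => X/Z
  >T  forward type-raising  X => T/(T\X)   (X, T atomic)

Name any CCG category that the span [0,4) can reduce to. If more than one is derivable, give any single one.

S

[0,4] S   <
  [0,2] S\PP   >
    [0,1] "cat" : (S\PP)/N
    [1,2] "the" : N
  [2,4] S\(S\PP)   <
    [2,3] "often" : N
    [3,4] "plan" : (S\(S\PP))\N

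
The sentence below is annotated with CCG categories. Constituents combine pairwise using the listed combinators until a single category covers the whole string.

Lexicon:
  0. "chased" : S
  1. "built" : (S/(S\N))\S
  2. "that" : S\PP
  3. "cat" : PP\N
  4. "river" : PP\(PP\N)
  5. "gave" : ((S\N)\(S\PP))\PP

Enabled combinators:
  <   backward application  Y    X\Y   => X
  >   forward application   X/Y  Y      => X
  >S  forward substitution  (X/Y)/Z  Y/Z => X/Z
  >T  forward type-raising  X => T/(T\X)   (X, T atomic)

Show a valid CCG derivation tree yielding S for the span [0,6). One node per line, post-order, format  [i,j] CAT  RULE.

[0,6] S   >
  [0,2] S/(S\N)   <
    [0,1] "chased" : S
    [1,2] "built" : (S/(S\N))\S
  [2,6] S\N   <
    [2,3] "that" : S\PP
    [3,6] (S\N)\(S\PP)   <
      [3,5] PP   <
        [3,4] "cat" : PP\N
        [4,5] "river" : PP\(PP\N)
      [5,6] "gave" : ((S\N)\(S\PP))\PP

[0,1] S  lex  "chased"
[1,2] (S/(S\N))\S  lex  "built"
[0,2] S/(S\N)  <  k=1
[2,3] S\PP  lex  "that"
[3,4] PP\N  lex  "cat"
[4,5] PP\(PP\N)  lex  "river"
[3,5] PP  <  k=4
[5,6] ((S\N)\(S\PP))\PP  lex  "gave"
[3,6] (S\N)\(S\PP)  <  k=5
[2,6] S\N  <  k=3
[0,6] S  >  k=2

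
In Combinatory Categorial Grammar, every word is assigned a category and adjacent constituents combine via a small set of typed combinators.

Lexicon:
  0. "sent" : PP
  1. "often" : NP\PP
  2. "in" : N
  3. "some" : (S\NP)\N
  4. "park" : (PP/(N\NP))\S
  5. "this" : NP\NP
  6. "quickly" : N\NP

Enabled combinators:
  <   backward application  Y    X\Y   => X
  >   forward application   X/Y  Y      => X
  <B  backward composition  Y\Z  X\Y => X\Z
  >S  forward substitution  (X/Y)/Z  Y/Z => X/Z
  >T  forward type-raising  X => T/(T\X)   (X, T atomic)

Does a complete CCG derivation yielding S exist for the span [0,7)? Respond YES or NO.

NO

PP NP\PP N (S\NP)\N (PP/(N\NP))\S NP\NP N\NP
CKY chart[0,7] = {N/(N\PP), NP/(NP\PP), PP, PP/(PP\PP), S/(S\PP)}; S ∉ chart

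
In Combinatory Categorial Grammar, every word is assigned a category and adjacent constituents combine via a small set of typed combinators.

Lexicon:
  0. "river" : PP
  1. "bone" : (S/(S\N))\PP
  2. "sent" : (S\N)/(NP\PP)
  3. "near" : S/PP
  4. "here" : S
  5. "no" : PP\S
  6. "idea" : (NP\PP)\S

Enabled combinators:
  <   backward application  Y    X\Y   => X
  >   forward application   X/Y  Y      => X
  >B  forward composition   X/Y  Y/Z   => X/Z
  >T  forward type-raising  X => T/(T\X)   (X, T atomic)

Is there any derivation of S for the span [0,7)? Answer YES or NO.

[0,7] S   >
  [0,2] S/(S\N)   <
    [0,1] "river" : PP
    [1,2] "bone" : (S/(S\N))\PP
  [2,7] S\N   >
    [2,3] "sent" : (S\N)/(NP\PP)
    [3,7] NP\PP   <
      [3,6] S   >
        [3,4] "near" : S/PP
        [4,6] PP   >
          [4,5] PP/(PP\S)   >T
            [4,5] "here" : S
          [5,6] "no" : PP\S
      [6,7] "idea" : (NP\PP)\S

YES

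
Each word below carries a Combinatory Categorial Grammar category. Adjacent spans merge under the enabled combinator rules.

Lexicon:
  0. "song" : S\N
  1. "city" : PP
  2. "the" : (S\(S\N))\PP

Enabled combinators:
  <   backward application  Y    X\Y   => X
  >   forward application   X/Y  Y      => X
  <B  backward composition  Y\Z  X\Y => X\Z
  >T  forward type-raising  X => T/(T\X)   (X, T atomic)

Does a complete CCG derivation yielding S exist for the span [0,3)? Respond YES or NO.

YES

[0,3] S   <
  [0,1] "song" : S\N
  [1,3] S\(S\N)   <
    [1,2] "city" : PP
    [2,3] "the" : (S\(S\N))\PP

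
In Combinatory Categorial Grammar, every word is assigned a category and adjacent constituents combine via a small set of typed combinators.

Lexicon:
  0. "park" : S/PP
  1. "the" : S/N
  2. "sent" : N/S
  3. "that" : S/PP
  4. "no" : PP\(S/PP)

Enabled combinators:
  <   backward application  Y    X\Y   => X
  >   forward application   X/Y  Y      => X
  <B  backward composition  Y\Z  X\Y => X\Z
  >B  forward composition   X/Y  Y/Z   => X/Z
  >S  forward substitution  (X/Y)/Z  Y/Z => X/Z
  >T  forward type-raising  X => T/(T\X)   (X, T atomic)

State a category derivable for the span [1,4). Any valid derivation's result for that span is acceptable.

S/PP

[0,5] S   >
  [0,1] "park" : S/PP
  [1,5] PP   <
    [1,4] S/PP   >B
      [1,2] "the" : S/N
      [2,4] N/PP   >B
        [2,3] "sent" : N/S
        [3,4] "that" : S/PP
    [4,5] "no" : PP\(S/PP)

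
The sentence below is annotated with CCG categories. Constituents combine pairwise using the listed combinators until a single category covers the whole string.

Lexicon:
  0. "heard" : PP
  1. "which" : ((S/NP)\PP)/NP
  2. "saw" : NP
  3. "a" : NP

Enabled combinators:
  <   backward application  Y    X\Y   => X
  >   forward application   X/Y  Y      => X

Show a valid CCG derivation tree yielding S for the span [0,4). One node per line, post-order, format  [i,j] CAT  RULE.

[0,4] S   >
  [0,3] S/NP   <
    [0,1] "heard" : PP
    [1,3] (S/NP)\PP   >
      [1,2] "which" : ((S/NP)\PP)/NP
      [2,3] "saw" : NP
  [3,4] "a" : NP

[0,1] PP  lex  "heard"
[1,2] ((S/NP)\PP)/NP  lex  "which"
[2,3] NP  lex  "saw"
[1,3] (S/NP)\PP  >  k=2
[0,3] S/NP  <  k=1
[3,4] NP  lex  "a"
[0,4] S  >  k=3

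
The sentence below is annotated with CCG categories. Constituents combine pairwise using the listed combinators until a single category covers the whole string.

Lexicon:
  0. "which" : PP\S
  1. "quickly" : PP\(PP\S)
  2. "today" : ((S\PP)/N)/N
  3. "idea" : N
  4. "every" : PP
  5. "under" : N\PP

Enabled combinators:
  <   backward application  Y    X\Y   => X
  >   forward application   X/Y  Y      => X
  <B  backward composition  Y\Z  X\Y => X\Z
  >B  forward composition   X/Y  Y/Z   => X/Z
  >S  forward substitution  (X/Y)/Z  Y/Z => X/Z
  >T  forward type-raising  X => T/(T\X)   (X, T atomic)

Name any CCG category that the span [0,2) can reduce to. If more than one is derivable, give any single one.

[0,6] S   <
  [0,2] PP   <
    [0,1] "which" : PP\S
    [1,2] "quickly" : PP\(PP\S)
  [2,6] S\PP   >
    [2,4] (S\PP)/N   >
      [2,3] "today" : ((S\PP)/N)/N
      [3,4] "idea" : N
    [4,6] N   >
      [4,5] N/(N\PP)   >T
        [4,5] "every" : PP
      [5,6] "under" : N\PP

PP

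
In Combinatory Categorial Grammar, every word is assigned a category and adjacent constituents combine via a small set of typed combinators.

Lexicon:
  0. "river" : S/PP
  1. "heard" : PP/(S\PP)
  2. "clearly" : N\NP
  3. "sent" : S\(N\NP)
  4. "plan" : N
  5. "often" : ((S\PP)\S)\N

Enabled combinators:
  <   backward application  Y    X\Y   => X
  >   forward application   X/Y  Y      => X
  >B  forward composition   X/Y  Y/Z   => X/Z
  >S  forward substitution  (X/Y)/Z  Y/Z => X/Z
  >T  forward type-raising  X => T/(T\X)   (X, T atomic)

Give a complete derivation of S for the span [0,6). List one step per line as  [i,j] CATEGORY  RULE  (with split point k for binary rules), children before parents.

[0,1] S/PP  lex  "river"
[1,2] PP/(S\PP)  lex  "heard"
[2,3] N\NP  lex  "clearly"
[3,4] S\(N\NP)  lex  "sent"
[2,4] S  <  k=3
[4,5] N  lex  "plan"
[5,6] ((S\PP)\S)\N  lex  "often"
[4,6] (S\PP)\S  <  k=5
[2,6] S\PP  <  k=4
[1,6] PP  >  k=2
[0,6] S  >  k=1

[0,6] S   >
  [0,1] "river" : S/PP
  [1,6] PP   >
    [1,2] "heard" : PP/(S\PP)
    [2,6] S\PP   <
      [2,4] S   <
        [2,3] "clearly" : N\NP
        [3,4] "sent" : S\(N\NP)
      [4,6] (S\PP)\S   <
        [4,5] "plan" : N
        [5,6] "often" : ((S\PP)\S)\N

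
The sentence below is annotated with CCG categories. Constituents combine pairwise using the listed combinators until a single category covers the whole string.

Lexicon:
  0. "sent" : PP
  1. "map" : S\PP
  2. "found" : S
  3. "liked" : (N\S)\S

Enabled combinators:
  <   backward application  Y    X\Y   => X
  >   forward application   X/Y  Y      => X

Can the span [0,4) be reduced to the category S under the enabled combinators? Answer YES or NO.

PP S\PP S (N\S)\S
CKY chart[0,4] = {N}; S ∉ chart

NO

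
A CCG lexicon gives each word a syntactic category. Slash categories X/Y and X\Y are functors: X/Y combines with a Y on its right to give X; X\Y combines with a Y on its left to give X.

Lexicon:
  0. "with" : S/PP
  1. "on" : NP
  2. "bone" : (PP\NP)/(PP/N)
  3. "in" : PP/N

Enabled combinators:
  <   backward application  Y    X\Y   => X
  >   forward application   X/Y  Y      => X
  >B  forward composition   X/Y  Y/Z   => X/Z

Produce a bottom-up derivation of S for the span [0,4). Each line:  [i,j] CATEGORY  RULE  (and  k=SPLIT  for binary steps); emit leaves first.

[0,1] S/PP  lex  "with"
[1,2] NP  lex  "on"
[2,3] (PP\NP)/(PP/N)  lex  "bone"
[3,4] PP/N  lex  "in"
[2,4] PP\NP  >  k=3
[1,4] PP  <  k=2
[0,4] S  >  k=1

[0,4] S   >
  [0,1] "with" : S/PP
  [1,4] PP   <
    [1,2] "on" : NP
    [2,4] PP\NP   >
      [2,3] "bone" : (PP\NP)/(PP/N)
      [3,4] "in" : PP/N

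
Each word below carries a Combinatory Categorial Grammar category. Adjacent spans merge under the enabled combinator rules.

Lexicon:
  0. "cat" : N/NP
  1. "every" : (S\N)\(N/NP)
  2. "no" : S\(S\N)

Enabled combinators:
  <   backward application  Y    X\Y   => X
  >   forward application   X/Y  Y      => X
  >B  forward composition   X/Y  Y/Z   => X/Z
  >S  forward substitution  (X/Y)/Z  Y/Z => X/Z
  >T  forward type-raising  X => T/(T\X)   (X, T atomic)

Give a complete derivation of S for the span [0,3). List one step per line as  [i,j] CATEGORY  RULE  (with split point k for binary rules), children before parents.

[0,1] N/NP  lex  "cat"
[1,2] (S\N)\(N/NP)  lex  "every"
[0,2] S\N  <  k=1
[2,3] S\(S\N)  lex  "no"
[0,3] S  <  k=2

[0,3] S   <
  [0,2] S\N   <
    [0,1] "cat" : N/NP
    [1,2] "every" : (S\N)\(N/NP)
  [2,3] "no" : S\(S\N)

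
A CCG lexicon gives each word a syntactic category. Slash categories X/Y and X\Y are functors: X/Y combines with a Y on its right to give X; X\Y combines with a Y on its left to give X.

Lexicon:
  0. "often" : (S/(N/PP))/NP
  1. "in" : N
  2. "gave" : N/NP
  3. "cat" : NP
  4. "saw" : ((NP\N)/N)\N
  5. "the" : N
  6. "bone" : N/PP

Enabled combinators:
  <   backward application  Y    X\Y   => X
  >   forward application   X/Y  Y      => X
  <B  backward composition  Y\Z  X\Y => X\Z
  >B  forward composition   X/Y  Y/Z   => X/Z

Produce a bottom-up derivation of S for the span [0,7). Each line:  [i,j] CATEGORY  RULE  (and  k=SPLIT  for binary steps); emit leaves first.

[0,7] S   >
  [0,6] S/(N/PP)   >
    [0,1] "often" : (S/(N/PP))/NP
    [1,6] NP   <
      [1,2] "in" : N
      [2,6] NP\N   >
        [2,5] (NP\N)/N   <
          [2,4] N   >
            [2,3] "gave" : N/NP
            [3,4] "cat" : NP
          [4,5] "saw" : ((NP\N)/N)\N
        [5,6] "the" : N
  [6,7] "bone" : N/PP

[0,1] (S/(N/PP))/NP  lex  "often"
[1,2] N  lex  "in"
[2,3] N/NP  lex  "gave"
[3,4] NP  lex  "cat"
[2,4] N  >  k=3
[4,5] ((NP\N)/N)\N  lex  "saw"
[2,5] (NP\N)/N  <  k=4
[5,6] N  lex  "the"
[2,6] NP\N  >  k=5
[1,6] NP  <  k=2
[0,6] S/(N/PP)  >  k=1
[6,7] N/PP  lex  "bone"
[0,7] S  >  k=6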